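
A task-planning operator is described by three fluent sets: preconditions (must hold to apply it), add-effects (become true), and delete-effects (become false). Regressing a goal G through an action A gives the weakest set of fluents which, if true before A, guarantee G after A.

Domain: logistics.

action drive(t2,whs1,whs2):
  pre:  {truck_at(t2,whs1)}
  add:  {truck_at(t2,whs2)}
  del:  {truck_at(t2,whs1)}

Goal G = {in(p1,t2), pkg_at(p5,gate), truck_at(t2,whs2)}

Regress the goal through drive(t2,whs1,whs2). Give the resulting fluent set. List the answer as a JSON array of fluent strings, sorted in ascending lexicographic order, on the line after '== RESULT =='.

Regress:
  G ∩ del = {}  (empty — regression defined)
  G \ add = {in(p1,t2), pkg_at(p5,gate), truck_at(t2,whs2)} \ {truck_at(t2,whs2)} = {in(p1,t2), pkg_at(p5,gate)}
  ∪ pre   = {in(p1,t2), pkg_at(p5,gate)} ∪ {truck_at(t2,whs1)}
          = {in(p1,t2), pkg_at(p5,gate), truck_at(t2,whs1)}

== RESULT ==
["in(p1,t2)", "pkg_at(p5,gate)", "truck_at(t2,whs1)"]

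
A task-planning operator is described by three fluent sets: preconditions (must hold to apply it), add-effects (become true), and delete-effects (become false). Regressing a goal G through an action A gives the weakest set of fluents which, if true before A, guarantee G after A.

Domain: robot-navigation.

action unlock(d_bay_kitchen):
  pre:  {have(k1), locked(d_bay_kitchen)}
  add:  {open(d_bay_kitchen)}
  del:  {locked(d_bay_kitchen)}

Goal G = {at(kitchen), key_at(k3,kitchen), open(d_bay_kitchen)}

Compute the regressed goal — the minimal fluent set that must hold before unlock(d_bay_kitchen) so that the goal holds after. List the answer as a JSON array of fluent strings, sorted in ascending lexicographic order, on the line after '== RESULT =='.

Compute (G \ add) ∪ pre:
  G ∩ del = {}  (empty — regression defined)
  G \ add = {at(kitchen), key_at(k3,kitchen), open(d_bay_kitchen)} \ {open(d_bay_kitchen)} = {at(kitchen), key_at(k3,kitchen)}
  ∪ pre   = {at(kitchen), key_at(k3,kitchen)} ∪ {have(k1), locked(d_bay_kitchen)}
          = {at(kitchen), have(k1), key_at(k3,kitchen), locked(d_bay_kitchen)}

== RESULT ==
["at(kitchen)", "have(k1)", "key_at(k3,kitchen)", "locked(d_bay_kitchen)"]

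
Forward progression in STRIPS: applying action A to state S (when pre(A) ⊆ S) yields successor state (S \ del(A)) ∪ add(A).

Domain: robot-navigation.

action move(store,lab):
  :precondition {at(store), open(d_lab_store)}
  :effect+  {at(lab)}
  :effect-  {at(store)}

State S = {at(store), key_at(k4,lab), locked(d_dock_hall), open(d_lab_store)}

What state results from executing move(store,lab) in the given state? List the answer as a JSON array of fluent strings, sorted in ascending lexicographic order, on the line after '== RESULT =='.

Progress:
  pre ⊆ S: {at(store), open(d_lab_store)} ⊆ S  — applicable
  S \ del = {key_at(k4,lab), locked(d_dock_hall), open(d_lab_store)}
  ∪ add   = {at(lab), key_at(k4,lab), locked(d_dock_hall), open(d_lab_store)}

== RESULT ==
["at(lab)", "key_at(k4,lab)", "locked(d_dock_hall)", "open(d_lab_store)"]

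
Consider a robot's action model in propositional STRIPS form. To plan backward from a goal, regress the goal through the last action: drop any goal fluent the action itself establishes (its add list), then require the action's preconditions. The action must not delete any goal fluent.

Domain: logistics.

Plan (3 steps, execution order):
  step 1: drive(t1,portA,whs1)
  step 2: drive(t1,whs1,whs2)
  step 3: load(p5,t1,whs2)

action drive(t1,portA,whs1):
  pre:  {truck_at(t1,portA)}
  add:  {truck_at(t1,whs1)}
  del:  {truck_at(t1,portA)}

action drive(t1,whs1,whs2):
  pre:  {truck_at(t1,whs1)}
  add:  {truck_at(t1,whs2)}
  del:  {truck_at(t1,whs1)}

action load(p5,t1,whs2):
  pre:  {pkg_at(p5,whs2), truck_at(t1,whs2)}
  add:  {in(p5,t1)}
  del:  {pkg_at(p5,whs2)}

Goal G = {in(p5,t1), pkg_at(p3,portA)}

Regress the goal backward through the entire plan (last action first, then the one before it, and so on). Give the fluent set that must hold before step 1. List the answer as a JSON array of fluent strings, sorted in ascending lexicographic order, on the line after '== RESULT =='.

Regress step by step:
  through step 3 (load(p5,t1,whs2)): drop {in(p5,t1)}, keep {pkg_at(p3,portA)}, require {pkg_at(p5,whs2), truck_at(t1,whs2)}
    → {pkg_at(p3,portA), pkg_at(p5,whs2), truck_at(t1,whs2)}
  through step 2 (drive(t1,whs1,whs2)): drop {truck_at(t1,whs2)}, keep {pkg_at(p3,portA), pkg_at(p5,whs2)}, require {truck_at(t1,whs1)}
    → {pkg_at(p3,portA), pkg_at(p5,whs2), truck_at(t1,whs1)}
  through step 1 (drive(t1,portA,whs1)): drop {truck_at(t1,whs1)}, keep {pkg_at(p3,portA), pkg_at(p5,whs2)}, require {truck_at(t1,portA)}
    → {pkg_at(p3,portA), pkg_at(p5,whs2), truck_at(t1,portA)}

== RESULT ==
["pkg_at(p3,portA)", "pkg_at(p5,whs2)", "truck_at(t1,portA)"]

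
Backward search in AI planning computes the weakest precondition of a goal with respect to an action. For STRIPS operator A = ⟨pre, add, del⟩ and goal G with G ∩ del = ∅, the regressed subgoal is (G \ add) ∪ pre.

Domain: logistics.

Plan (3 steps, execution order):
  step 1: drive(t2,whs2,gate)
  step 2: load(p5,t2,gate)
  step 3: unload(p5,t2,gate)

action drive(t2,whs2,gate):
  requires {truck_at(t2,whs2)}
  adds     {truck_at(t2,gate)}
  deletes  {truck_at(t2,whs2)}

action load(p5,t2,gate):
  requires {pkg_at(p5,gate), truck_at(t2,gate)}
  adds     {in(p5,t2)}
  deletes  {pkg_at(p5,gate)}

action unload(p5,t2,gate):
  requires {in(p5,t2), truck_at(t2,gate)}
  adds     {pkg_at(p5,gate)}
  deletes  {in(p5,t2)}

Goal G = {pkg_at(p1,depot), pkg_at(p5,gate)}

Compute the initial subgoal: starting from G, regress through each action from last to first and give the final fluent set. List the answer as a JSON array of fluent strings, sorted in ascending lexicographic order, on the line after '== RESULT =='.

Regress step by step:
  through step 3 (unload(p5,t2,gate)): drop {pkg_at(p5,gate)}, keep {pkg_at(p1,depot)}, require {in(p5,t2), truck_at(t2,gate)}
    → {in(p5,t2), pkg_at(p1,depot), truck_at(t2,gate)}
  through step 2 (load(p5,t2,gate)): drop {in(p5,t2)}, keep {pkg_at(p1,depot), truck_at(t2,gate)}, require {pkg_at(p5,gate), truck_at(t2,gate)}
    → {pkg_at(p1,depot), pkg_at(p5,gate), truck_at(t2,gate)}
  through step 1 (drive(t2,whs2,gate)): drop {truck_at(t2,gate)}, keep {pkg_at(p1,depot), pkg_at(p5,gate)}, require {truck_at(t2,whs2)}
    → {pkg_at(p1,depot), pkg_at(p5,gate), truck_at(t2,whs2)}

== RESULT ==
["pkg_at(p1,depot)", "pkg_at(p5,gate)", "truck_at(t2,whs2)"]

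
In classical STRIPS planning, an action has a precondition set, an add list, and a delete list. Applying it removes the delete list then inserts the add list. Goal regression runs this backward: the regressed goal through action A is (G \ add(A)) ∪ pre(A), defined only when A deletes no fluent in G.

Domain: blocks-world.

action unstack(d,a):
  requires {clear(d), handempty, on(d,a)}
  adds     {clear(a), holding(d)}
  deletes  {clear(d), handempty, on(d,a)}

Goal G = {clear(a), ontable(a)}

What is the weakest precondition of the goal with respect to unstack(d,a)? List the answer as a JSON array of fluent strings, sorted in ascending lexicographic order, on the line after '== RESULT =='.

Regress:
  G ∩ del = {}  (empty — regression defined)
  G \ add = {clear(a), ontable(a)} \ {clear(a), holding(d)} = {ontable(a)}
  ∪ pre   = {ontable(a)} ∪ {clear(d), handempty, on(d,a)}
          = {clear(d), handempty, on(d,a), ontable(a)}

== RESULT ==
["clear(d)", "handempty", "on(d,a)", "ontable(a)"]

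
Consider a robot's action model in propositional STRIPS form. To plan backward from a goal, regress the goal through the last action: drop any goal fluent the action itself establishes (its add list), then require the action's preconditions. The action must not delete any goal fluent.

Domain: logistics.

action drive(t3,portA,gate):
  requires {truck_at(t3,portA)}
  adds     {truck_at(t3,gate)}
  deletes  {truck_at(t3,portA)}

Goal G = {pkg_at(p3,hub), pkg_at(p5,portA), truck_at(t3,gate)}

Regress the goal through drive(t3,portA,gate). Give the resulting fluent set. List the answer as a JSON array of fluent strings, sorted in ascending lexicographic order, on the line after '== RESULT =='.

Compute (G \ add) ∪ pre:
  G ∩ del = {}  (empty — regression defined)
  G \ add = {pkg_at(p3,hub), pkg_at(p5,portA), truck_at(t3,gate)} \ {truck_at(t3,gate)} = {pkg_at(p3,hub), pkg_at(p5,portA)}
  ∪ pre   = {pkg_at(p3,hub), pkg_at(p5,portA)} ∪ {truck_at(t3,portA)}
          = {pkg_at(p3,hub), pkg_at(p5,portA), truck_at(t3,portA)}

== RESULT ==
["pkg_at(p3,hub)", "pkg_at(p5,portA)", "truck_at(t3,portA)"]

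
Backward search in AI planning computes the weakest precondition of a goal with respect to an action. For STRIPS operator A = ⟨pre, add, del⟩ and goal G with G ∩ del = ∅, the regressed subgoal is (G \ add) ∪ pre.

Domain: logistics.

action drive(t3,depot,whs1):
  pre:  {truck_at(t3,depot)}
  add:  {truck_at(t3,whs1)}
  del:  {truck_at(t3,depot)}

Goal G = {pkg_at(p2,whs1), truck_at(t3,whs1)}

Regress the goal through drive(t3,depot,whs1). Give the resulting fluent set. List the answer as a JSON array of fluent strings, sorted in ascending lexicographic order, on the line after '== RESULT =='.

Regress:
  G ∩ del = {}  (empty — regression defined)
  G \ add = {pkg_at(p2,whs1), truck_at(t3,whs1)} \ {truck_at(t3,whs1)} = {pkg_at(p2,whs1)}
  ∪ pre   = {pkg_at(p2,whs1)} ∪ {truck_at(t3,depot)}
          = {pkg_at(p2,whs1), truck_at(t3,depot)}

== RESULT ==
["pkg_at(p2,whs1)", "truck_at(t3,depot)"]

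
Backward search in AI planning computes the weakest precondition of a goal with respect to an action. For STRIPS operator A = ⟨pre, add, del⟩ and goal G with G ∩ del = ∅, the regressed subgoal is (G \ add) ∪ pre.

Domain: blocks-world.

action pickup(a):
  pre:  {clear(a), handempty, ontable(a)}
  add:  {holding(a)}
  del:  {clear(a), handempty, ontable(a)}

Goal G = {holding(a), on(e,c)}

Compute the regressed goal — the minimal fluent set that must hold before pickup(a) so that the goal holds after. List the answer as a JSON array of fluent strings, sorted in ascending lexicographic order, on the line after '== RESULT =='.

Regress:
  G ∩ del = {}  (empty — regression defined)
  G \ add = {holding(a), on(e,c)} \ {holding(a)} = {on(e,c)}
  ∪ pre   = {on(e,c)} ∪ {clear(a), handempty, ontable(a)}
          = {clear(a), handempty, on(e,c), ontable(a)}

== RESULT ==
["clear(a)", "handempty", "on(e,c)", "ontable(a)"]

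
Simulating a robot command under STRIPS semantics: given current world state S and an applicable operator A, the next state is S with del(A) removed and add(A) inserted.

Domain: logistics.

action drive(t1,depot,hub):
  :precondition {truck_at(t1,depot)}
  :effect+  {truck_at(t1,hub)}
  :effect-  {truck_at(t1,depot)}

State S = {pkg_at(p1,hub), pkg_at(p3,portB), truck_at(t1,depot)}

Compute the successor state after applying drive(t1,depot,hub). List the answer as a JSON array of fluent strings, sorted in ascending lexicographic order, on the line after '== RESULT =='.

Progress:
  pre ⊆ S: {truck_at(t1,depot)} ⊆ S  — applicable
  S \ del = {pkg_at(p1,hub), pkg_at(p3,portB)}
  ∪ add   = {pkg_at(p1,hub), pkg_at(p3,portB), truck_at(t1,hub)}

== RESULT ==
["pkg_at(p1,hub)", "pkg_at(p3,portB)", "truck_at(t1,hub)"]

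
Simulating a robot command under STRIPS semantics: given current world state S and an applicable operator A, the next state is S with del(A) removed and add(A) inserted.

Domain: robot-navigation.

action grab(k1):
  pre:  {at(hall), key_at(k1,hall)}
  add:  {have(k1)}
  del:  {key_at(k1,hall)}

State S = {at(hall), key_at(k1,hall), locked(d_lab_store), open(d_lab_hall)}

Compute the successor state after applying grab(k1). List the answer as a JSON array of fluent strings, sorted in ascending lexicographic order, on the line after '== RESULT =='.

Compute (S \ del) ∪ add:
  pre ⊆ S: {at(hall), key_at(k1,hall)} ⊆ S  — applicable
  S \ del = {at(hall), locked(d_lab_store), open(d_lab_hall)}
  ∪ add   = {at(hall), have(k1), locked(d_lab_store), open(d_lab_hall)}

== RESULT ==
["at(hall)", "have(k1)", "locked(d_lab_store)", "open(d_lab_hall)"]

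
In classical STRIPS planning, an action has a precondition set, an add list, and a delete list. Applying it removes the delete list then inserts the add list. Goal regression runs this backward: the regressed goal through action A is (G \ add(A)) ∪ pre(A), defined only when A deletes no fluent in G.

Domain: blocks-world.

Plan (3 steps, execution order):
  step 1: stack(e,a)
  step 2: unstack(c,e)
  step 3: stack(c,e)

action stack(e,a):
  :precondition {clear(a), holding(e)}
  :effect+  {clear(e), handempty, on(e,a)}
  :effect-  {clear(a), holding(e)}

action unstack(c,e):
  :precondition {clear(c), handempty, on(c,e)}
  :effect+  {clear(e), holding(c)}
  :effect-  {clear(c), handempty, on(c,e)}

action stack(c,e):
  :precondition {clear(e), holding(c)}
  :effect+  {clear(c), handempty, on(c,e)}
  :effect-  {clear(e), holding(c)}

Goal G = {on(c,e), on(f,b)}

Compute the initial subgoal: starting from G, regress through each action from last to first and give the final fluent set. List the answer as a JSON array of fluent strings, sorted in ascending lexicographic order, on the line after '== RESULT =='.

Regress step by step:
  through step 3 (stack(c,e)): drop {on(c,e)}, keep {on(f,b)}, require {clear(e), holding(c)}
    → {clear(e), holding(c), on(f,b)}
  through step 2 (unstack(c,e)): drop {clear(e), holding(c)}, keep {on(f,b)}, require {clear(c), handempty, on(c,e)}
    → {clear(c), handempty, on(c,e), on(f,b)}
  through step 1 (stack(e,a)): drop {handempty}, keep {clear(c), on(c,e), on(f,b)}, require {clear(a), holding(e)}
    → {clear(a), clear(c), holding(e), on(c,e), on(f,b)}

== RESULT ==
["clear(a)", "clear(c)", "holding(e)", "on(c,e)", "on(f,b)"]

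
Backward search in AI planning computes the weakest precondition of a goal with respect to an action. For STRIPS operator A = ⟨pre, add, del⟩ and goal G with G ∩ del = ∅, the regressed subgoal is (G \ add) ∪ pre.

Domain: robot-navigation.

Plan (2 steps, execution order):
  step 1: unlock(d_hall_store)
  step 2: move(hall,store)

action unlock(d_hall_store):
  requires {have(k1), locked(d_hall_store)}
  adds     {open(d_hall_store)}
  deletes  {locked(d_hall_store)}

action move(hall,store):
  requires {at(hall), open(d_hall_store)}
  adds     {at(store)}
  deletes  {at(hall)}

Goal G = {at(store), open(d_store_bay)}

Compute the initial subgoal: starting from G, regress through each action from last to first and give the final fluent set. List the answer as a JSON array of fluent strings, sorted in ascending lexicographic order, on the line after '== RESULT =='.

Work backward from the goal:
  through step 2 (move(hall,store)): drop {at(store)}, keep {open(d_store_bay)}, require {at(hall), open(d_hall_store)}
    → {at(hall), open(d_hall_store), open(d_store_bay)}
  through step 1 (unlock(d_hall_store)): drop {open(d_hall_store)}, keep {at(hall), open(d_store_bay)}, require {have(k1), locked(d_hall_store)}
    → {at(hall), have(k1), locked(d_hall_store), open(d_store_bay)}

== RESULT ==
["at(hall)", "have(k1)", "locked(d_hall_store)", "open(d_store_bay)"]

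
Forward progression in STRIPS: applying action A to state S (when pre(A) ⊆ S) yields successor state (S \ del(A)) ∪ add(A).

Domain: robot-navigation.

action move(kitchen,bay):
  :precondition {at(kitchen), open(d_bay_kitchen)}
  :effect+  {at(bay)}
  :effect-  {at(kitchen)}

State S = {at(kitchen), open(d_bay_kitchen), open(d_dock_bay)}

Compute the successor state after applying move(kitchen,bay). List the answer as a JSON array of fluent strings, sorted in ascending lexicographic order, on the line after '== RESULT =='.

Progress:
  pre ⊆ S: {at(kitchen), open(d_bay_kitchen)} ⊆ S  — applicable
  S \ del = {open(d_bay_kitchen), open(d_dock_bay)}
  ∪ add   = {at(bay), open(d_bay_kitchen), open(d_dock_bay)}

== RESULT ==
["at(bay)", "open(d_bay_kitchen)", "open(d_dock_bay)"]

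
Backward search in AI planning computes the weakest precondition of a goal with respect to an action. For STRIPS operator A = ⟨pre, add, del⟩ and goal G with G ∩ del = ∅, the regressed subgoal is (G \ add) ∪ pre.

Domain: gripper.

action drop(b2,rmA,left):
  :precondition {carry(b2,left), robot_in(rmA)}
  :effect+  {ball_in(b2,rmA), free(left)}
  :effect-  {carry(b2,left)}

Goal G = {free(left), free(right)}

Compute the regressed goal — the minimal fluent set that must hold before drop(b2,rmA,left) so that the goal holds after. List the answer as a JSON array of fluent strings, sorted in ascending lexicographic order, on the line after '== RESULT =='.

Compute (G \ add) ∪ pre:
  G ∩ del = {}  (empty — regression defined)
  G \ add = {free(left), free(right)} \ {ball_in(b2,rmA), free(left)} = {free(right)}
  ∪ pre   = {free(right)} ∪ {carry(b2,left), robot_in(rmA)}
          = {carry(b2,left), free(right), robot_in(rmA)}

== RESULT ==
["carry(b2,left)", "free(right)", "robot_in(rmA)"]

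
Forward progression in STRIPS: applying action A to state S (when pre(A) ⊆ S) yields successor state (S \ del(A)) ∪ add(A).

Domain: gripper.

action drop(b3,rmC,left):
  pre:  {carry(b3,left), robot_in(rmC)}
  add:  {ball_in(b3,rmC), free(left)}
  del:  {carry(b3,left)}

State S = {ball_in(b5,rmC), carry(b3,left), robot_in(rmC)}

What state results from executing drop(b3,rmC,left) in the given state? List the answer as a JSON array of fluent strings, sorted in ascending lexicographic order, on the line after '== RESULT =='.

Progress:
  pre ⊆ S: {carry(b3,left), robot_in(rmC)} ⊆ S  — applicable
  S \ del = {ball_in(b5,rmC), robot_in(rmC)}
  ∪ add   = {ball_in(b3,rmC), ball_in(b5,rmC), free(left), robot_in(rmC)}

== RESULT ==
["ball_in(b3,rmC)", "ball_in(b5,rmC)", "free(left)", "robot_in(rmC)"]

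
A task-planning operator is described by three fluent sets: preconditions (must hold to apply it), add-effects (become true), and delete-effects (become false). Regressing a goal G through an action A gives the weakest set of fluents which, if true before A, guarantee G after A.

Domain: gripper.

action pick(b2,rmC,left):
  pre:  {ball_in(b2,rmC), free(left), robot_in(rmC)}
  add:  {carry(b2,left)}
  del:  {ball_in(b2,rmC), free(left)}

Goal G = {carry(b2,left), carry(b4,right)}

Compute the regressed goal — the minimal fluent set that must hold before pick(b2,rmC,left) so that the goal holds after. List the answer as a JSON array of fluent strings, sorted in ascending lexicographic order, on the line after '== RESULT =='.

Compute (G \ add) ∪ pre:
  G ∩ del = {}  (empty — regression defined)
  G \ add = {carry(b2,left), carry(b4,right)} \ {carry(b2,left)} = {carry(b4,right)}
  ∪ pre   = {carry(b4,right)} ∪ {ball_in(b2,rmC), free(left), robot_in(rmC)}
          = {ball_in(b2,rmC), carry(b4,right), free(left), robot_in(rmC)}

== RESULT ==
["ball_in(b2,rmC)", "carry(b4,right)", "free(left)", "robot_in(rmC)"]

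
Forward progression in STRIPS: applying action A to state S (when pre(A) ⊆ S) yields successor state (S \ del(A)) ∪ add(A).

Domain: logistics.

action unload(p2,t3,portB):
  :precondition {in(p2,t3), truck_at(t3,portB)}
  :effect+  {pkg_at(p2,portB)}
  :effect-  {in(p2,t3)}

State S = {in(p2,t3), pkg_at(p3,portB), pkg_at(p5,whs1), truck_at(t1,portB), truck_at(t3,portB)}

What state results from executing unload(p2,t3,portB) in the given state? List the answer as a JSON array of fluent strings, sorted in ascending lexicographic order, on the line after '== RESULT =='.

Progress:
  pre ⊆ S: {in(p2,t3), truck_at(t3,portB)} ⊆ S  — applicable
  S \ del = {pkg_at(p3,portB), pkg_at(p5,whs1), truck_at(t1,portB), truck_at(t3,portB)}
  ∪ add   = {pkg_at(p2,portB), pkg_at(p3,portB), pkg_at(p5,whs1), truck_at(t1,portB), truck_at(t3,portB)}

== RESULT ==
["pkg_at(p2,portB)", "pkg_at(p3,portB)", "pkg_at(p5,whs1)", "truck_at(t1,portB)", "truck_at(t3,portB)"]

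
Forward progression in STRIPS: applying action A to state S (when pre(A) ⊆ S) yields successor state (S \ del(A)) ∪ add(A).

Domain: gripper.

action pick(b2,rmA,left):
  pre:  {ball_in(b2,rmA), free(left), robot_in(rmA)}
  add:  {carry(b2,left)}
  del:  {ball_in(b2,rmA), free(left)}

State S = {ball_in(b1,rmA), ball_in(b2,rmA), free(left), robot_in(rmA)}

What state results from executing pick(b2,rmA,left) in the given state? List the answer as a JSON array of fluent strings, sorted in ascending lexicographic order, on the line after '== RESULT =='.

Compute (S \ del) ∪ add:
  pre ⊆ S: {ball_in(b2,rmA), free(left), robot_in(rmA)} ⊆ S  — applicable
  S \ del = {ball_in(b1,rmA), robot_in(rmA)}
  ∪ add   = {ball_in(b1,rmA), carry(b2,left), robot_in(rmA)}

== RESULT ==
["ball_in(b1,rmA)", "carry(b2,left)", "robot_in(rmA)"]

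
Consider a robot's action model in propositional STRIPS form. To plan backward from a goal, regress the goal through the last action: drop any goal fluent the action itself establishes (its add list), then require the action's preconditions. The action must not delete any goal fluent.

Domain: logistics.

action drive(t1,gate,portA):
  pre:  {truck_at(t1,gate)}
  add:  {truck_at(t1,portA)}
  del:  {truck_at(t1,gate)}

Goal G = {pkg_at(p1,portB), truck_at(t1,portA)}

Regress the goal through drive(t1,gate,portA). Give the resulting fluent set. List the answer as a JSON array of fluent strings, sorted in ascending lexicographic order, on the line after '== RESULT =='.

Regress:
  G ∩ del = {}  (empty — regression defined)
  G \ add = {pkg_at(p1,portB), truck_at(t1,portA)} \ {truck_at(t1,portA)} = {pkg_at(p1,portB)}
  ∪ pre   = {pkg_at(p1,portB)} ∪ {truck_at(t1,gate)}
          = {pkg_at(p1,portB), truck_at(t1,gate)}

== RESULT ==
["pkg_at(p1,portB)", "truck_at(t1,gate)"]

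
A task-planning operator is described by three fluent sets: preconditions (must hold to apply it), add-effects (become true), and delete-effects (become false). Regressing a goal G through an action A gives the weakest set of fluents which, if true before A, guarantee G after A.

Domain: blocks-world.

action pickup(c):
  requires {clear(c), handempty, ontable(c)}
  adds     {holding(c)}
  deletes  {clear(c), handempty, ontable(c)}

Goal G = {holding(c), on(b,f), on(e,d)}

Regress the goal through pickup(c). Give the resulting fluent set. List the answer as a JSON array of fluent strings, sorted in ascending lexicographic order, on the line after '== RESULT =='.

Compute (G \ add) ∪ pre:
  G ∩ del = {}  (empty — regression defined)
  G \ add = {holding(c), on(b,f), on(e,d)} \ {holding(c)} = {on(b,f), on(e,d)}
  ∪ pre   = {on(b,f), on(e,d)} ∪ {clear(c), handempty, ontable(c)}
          = {clear(c), handempty, on(b,f), on(e,d), ontable(c)}

== RESULT ==
["clear(c)", "handempty", "on(b,f)", "on(e,d)", "ontable(c)"]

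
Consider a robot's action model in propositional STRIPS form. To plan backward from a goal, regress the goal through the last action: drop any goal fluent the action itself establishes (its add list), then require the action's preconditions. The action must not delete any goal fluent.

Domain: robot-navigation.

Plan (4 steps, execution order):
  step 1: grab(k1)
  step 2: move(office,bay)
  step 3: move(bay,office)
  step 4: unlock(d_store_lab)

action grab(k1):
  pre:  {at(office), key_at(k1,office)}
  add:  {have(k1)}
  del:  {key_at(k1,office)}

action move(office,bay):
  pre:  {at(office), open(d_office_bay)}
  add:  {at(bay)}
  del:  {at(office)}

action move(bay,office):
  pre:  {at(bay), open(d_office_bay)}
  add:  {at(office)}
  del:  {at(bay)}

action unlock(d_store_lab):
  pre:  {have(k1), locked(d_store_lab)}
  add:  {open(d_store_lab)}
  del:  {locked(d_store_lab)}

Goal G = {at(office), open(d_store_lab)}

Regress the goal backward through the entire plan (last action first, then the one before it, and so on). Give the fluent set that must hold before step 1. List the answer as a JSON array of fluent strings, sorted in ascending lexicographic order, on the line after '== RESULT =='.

Regress step by step:
  through step 4 (unlock(d_store_lab)): drop {open(d_store_lab)}, keep {at(office)}, require {have(k1), locked(d_store_lab)}
    → {at(office), have(k1), locked(d_store_lab)}
  through step 3 (move(bay,office)): drop {at(office)}, keep {have(k1), locked(d_store_lab)}, require {at(bay), open(d_office_bay)}
    → {at(bay), have(k1), locked(d_store_lab), open(d_office_bay)}
  through step 2 (move(office,bay)): drop {at(bay)}, keep {have(k1), locked(d_store_lab), open(d_office_bay)}, require {at(office), open(d_office_bay)}
    → {at(office), have(k1), locked(d_store_lab), open(d_office_bay)}
  through step 1 (grab(k1)): drop {have(k1)}, keep {at(office), locked(d_store_lab), open(d_office_bay)}, require {at(office), key_at(k1,office)}
    → {at(office), key_at(k1,office), locked(d_store_lab), open(d_office_bay)}

== RESULT ==
["at(office)", "key_at(k1,office)", "locked(d_store_lab)", "open(d_office_bay)"]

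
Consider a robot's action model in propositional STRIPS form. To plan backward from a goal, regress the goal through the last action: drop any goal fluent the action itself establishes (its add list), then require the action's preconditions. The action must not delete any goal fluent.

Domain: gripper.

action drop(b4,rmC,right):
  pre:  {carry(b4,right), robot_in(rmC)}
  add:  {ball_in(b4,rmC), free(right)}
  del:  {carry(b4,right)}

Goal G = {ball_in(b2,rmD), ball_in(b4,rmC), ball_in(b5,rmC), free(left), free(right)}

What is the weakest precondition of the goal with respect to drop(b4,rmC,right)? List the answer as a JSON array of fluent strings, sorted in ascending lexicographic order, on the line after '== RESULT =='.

Regress:
  G ∩ del = {}  (empty — regression defined)
  G \ add = {ball_in(b2,rmD), ball_in(b4,rmC), ball_in(b5,rmC), free(left), free(right)} \ {ball_in(b4,rmC), free(right)} = {ball_in(b2,rmD), ball_in(b5,rmC), free(left)}
  ∪ pre   = {ball_in(b2,rmD), ball_in(b5,rmC), free(left)} ∪ {carry(b4,right), robot_in(rmC)}
          = {ball_in(b2,rmD), ball_in(b5,rmC), carry(b4,right), free(left), robot_in(rmC)}

== RESULT ==
["ball_in(b2,rmD)", "ball_in(b5,rmC)", "carry(b4,right)", "free(left)", "robot_in(rmC)"]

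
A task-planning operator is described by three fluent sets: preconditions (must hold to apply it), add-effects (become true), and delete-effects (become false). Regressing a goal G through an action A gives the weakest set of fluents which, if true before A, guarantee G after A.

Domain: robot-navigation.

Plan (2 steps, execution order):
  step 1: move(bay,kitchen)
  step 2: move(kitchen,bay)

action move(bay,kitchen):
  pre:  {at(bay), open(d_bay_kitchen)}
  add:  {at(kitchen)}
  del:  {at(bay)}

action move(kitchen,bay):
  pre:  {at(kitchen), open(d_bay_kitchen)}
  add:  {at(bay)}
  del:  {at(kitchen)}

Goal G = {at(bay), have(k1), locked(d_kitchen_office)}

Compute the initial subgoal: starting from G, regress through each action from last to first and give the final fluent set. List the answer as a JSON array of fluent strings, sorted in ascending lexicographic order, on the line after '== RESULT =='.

Work backward from the goal:
  through step 2 (move(kitchen,bay)): drop {at(bay)}, keep {have(k1), locked(d_kitchen_office)}, require {at(kitchen), open(d_bay_kitchen)}
    → {at(kitchen), have(k1), locked(d_kitchen_office), open(d_bay_kitchen)}
  through step 1 (move(bay,kitchen)): drop {at(kitchen)}, keep {have(k1), locked(d_kitchen_office), open(d_bay_kitchen)}, require {at(bay), open(d_bay_kitchen)}
    → {at(bay), have(k1), locked(d_kitchen_office), open(d_bay_kitchen)}

== RESULT ==
["at(bay)", "have(k1)", "locked(d_kitchen_office)", "open(d_bay_kitchen)"]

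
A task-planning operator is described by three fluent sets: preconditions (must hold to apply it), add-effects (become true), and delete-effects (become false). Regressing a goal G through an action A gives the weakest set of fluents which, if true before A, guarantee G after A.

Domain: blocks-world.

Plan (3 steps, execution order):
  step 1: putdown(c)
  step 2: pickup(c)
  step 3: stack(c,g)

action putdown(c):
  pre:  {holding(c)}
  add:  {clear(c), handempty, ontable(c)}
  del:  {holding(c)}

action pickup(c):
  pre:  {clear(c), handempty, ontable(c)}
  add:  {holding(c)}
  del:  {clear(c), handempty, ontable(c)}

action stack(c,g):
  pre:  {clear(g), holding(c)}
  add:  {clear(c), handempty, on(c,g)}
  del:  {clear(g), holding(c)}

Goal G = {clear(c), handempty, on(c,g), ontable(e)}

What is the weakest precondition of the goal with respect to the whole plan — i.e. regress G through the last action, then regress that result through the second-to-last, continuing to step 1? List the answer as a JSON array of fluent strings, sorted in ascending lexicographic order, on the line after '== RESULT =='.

Work backward from the goal:
  through step 3 (stack(c,g)): drop {clear(c), handempty, on(c,g)}, keep {ontable(e)}, require {clear(g), holding(c)}
    → {clear(g), holding(c), ontable(e)}
  through step 2 (pickup(c)): drop {holding(c)}, keep {clear(g), ontable(e)}, require {clear(c), handempty, ontable(c)}
    → {clear(c), clear(g), handempty, ontable(c), ontable(e)}
  through step 1 (putdown(c)): drop {clear(c), handempty, ontable(c)}, keep {clear(g), ontable(e)}, require {holding(c)}
    → {clear(g), holding(c), ontable(e)}

== RESULT ==
["clear(g)", "holding(c)", "ontable(e)"]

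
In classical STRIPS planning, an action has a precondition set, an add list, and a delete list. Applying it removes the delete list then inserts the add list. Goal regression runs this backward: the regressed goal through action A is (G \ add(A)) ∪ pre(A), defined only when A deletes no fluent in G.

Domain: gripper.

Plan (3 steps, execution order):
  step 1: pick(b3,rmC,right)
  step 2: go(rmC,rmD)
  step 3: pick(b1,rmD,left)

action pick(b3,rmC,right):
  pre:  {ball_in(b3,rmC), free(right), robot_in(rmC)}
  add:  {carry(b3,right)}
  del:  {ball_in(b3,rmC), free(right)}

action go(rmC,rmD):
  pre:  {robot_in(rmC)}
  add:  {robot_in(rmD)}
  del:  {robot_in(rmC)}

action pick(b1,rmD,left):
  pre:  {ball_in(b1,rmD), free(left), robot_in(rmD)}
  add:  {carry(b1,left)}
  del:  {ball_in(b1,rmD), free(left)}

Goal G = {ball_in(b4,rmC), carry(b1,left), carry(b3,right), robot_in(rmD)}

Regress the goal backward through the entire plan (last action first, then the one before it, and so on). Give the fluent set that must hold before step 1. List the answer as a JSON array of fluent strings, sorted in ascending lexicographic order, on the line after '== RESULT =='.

Work backward from the goal:
  through step 3 (pick(b1,rmD,left)): drop {carry(b1,left)}, keep {ball_in(b4,rmC), carry(b3,right), robot_in(rmD)}, require {ball_in(b1,rmD), free(left), robot_in(rmD)}
    → {ball_in(b1,rmD), ball_in(b4,rmC), carry(b3,right), free(left), robot_in(rmD)}
  through step 2 (go(rmC,rmD)): drop {robot_in(rmD)}, keep {ball_in(b1,rmD), ball_in(b4,rmC), carry(b3,right), free(left)}, require {robot_in(rmC)}
    → {ball_in(b1,rmD), ball_in(b4,rmC), carry(b3,right), free(left), robot_in(rmC)}
  through step 1 (pick(b3,rmC,right)): drop {carry(b3,right)}, keep {ball_in(b1,rmD), ball_in(b4,rmC), free(left), robot_in(rmC)}, require {ball_in(b3,rmC), free(right), robot_in(rmC)}
    → {ball_in(b1,rmD), ball_in(b3,rmC), ball_in(b4,rmC), free(left), free(right), robot_in(rmC)}

== RESULT ==
["ball_in(b1,rmD)", "ball_in(b3,rmC)", "ball_in(b4,rmC)", "free(left)", "free(right)", "robot_in(rmC)"]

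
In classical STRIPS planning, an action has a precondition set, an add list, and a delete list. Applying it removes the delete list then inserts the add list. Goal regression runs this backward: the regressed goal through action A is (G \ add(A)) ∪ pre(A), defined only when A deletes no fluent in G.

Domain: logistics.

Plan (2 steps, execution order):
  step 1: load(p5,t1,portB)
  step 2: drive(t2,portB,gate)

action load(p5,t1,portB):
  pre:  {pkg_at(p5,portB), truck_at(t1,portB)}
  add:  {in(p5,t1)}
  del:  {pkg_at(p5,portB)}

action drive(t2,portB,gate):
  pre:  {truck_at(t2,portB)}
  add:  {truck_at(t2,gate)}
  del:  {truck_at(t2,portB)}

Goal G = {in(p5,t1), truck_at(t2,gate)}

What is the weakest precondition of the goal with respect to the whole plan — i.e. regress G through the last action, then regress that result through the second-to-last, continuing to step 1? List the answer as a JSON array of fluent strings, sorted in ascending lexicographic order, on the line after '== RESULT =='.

Work backward from the goal:
  through step 2 (drive(t2,portB,gate)): drop {truck_at(t2,gate)}, keep {in(p5,t1)}, require {truck_at(t2,portB)}
    → {in(p5,t1), truck_at(t2,portB)}
  through step 1 (load(p5,t1,portB)): drop {in(p5,t1)}, keep {truck_at(t2,portB)}, require {pkg_at(p5,portB), truck_at(t1,portB)}
    → {pkg_at(p5,portB), truck_at(t1,portB), truck_at(t2,portB)}

== RESULT ==
["pkg_at(p5,portB)", "truck_at(t1,portB)", "truck_at(t2,portB)"]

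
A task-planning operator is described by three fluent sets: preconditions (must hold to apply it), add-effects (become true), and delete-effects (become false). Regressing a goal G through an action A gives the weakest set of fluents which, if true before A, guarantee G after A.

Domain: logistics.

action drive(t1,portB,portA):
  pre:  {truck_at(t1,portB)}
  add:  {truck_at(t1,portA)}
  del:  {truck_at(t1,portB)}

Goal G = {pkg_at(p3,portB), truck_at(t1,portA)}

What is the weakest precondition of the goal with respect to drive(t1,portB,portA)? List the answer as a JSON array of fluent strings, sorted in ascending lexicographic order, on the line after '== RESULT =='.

Regress:
  G ∩ del = {}  (empty — regression defined)
  G \ add = {pkg_at(p3,portB), truck_at(t1,portA)} \ {truck_at(t1,portA)} = {pkg_at(p3,portB)}
  ∪ pre   = {pkg_at(p3,portB)} ∪ {truck_at(t1,portB)}
          = {pkg_at(p3,portB), truck_at(t1,portB)}

== RESULT ==
["pkg_at(p3,portB)", "truck_at(t1,portB)"]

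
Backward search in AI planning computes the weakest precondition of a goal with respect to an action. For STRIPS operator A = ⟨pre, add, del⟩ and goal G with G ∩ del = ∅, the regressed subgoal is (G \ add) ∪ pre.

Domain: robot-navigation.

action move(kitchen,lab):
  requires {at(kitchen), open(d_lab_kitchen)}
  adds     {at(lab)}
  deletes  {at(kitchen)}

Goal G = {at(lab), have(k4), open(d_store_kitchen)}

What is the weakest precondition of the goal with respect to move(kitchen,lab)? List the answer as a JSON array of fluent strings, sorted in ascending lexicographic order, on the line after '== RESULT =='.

Regress:
  G ∩ del = {}  (empty — regression defined)
  G \ add = {at(lab), have(k4), open(d_store_kitchen)} \ {at(lab)} = {have(k4), open(d_store_kitchen)}
  ∪ pre   = {have(k4), open(d_store_kitchen)} ∪ {at(kitchen), open(d_lab_kitchen)}
          = {at(kitchen), have(k4), open(d_lab_kitchen), open(d_store_kitchen)}

== RESULT ==
["at(kitchen)", "have(k4)", "open(d_lab_kitchen)", "open(d_store_kitchen)"]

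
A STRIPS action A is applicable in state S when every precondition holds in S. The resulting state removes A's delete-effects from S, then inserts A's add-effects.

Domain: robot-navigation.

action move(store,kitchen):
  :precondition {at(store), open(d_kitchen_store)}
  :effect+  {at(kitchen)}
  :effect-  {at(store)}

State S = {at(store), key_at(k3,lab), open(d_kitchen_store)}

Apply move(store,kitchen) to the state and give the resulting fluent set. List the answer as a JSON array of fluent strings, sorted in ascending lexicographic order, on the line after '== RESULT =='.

Compute (S \ del) ∪ add:
  pre ⊆ S: {at(store), open(d_kitchen_store)} ⊆ S  — applicable
  S \ del = {key_at(k3,lab), open(d_kitchen_store)}
  ∪ add   = {at(kitchen), key_at(k3,lab), open(d_kitchen_store)}

== RESULT ==
["at(kitchen)", "key_at(k3,lab)", "open(d_kitchen_store)"]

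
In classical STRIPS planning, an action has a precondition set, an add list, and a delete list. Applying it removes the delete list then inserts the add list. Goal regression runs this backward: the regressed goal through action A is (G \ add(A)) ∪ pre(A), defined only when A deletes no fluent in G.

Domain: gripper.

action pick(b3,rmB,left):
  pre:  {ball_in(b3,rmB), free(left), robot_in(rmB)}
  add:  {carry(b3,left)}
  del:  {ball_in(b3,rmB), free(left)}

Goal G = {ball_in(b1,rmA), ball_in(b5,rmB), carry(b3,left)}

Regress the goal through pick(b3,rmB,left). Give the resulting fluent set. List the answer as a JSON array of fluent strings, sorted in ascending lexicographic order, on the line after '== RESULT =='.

Regress:
  G ∩ del = {}  (empty — regression defined)
  G \ add = {ball_in(b1,rmA), ball_in(b5,rmB), carry(b3,left)} \ {carry(b3,left)} = {ball_in(b1,rmA), ball_in(b5,rmB)}
  ∪ pre   = {ball_in(b1,rmA), ball_in(b5,rmB)} ∪ {ball_in(b3,rmB), free(left), robot_in(rmB)}
          = {ball_in(b1,rmA), ball_in(b3,rmB), ball_in(b5,rmB), free(left), robot_in(rmB)}

== RESULT ==
["ball_in(b1,rmA)", "ball_in(b3,rmB)", "ball_in(b5,rmB)", "free(left)", "robot_in(rmB)"]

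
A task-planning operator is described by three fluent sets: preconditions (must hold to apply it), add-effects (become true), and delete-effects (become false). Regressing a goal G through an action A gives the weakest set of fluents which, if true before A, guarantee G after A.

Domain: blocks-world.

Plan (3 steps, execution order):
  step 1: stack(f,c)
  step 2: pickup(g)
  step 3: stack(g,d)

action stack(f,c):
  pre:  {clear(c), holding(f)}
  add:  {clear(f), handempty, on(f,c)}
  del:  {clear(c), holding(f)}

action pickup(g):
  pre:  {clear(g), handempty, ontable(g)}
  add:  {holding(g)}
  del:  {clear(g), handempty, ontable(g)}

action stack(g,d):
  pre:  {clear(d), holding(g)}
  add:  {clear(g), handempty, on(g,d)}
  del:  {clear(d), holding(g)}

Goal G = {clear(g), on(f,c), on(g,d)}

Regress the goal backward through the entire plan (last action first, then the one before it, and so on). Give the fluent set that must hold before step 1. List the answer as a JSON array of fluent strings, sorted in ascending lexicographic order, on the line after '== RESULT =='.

Regress step by step:
  through step 3 (stack(g,d)): drop {clear(g), on(g,d)}, keep {on(f,c)}, require {clear(d), holding(g)}
    → {clear(d), holding(g), on(f,c)}
  through step 2 (pickup(g)): drop {holding(g)}, keep {clear(d), on(f,c)}, require {clear(g), handempty, ontable(g)}
    → {clear(d), clear(g), handempty, on(f,c), ontable(g)}
  through step 1 (stack(f,c)): drop {handempty, on(f,c)}, keep {clear(d), clear(g), ontable(g)}, require {clear(c), holding(f)}
    → {clear(c), clear(d), clear(g), holding(f), ontable(g)}

== RESULT ==
["clear(c)", "clear(d)", "clear(g)", "holding(f)", "ontable(g)"]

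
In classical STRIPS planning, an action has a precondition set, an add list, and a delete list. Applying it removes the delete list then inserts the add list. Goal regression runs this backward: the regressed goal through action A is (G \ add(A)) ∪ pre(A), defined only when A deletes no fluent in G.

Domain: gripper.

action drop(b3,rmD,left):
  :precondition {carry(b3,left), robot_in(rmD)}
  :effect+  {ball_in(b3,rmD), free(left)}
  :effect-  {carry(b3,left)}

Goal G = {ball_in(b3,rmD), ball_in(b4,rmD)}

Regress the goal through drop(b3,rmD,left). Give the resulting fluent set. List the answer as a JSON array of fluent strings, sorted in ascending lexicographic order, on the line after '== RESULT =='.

Regress:
  G ∩ del = {}  (empty — regression defined)
  G \ add = {ball_in(b3,rmD), ball_in(b4,rmD)} \ {ball_in(b3,rmD), free(left)} = {ball_in(b4,rmD)}
  ∪ pre   = {ball_in(b4,rmD)} ∪ {carry(b3,left), robot_in(rmD)}
          = {ball_in(b4,rmD), carry(b3,left), robot_in(rmD)}

== RESULT ==
["ball_in(b4,rmD)", "carry(b3,left)", "robot_in(rmD)"]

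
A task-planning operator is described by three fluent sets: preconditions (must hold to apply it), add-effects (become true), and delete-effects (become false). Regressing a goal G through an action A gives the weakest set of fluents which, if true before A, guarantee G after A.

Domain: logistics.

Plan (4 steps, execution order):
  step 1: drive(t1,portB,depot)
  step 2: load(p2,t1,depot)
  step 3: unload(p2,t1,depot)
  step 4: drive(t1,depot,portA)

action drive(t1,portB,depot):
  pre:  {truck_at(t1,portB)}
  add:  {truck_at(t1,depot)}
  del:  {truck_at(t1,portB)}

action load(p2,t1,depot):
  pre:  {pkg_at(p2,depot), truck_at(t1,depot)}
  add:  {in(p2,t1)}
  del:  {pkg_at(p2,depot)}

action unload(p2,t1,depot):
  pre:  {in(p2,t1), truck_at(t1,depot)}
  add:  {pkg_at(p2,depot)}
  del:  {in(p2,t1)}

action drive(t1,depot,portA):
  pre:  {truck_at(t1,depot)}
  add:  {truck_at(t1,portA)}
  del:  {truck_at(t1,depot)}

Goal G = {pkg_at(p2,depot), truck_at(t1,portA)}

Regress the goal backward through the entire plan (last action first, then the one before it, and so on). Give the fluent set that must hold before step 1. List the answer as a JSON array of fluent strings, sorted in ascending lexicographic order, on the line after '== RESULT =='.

Regress step by step:
  through step 4 (drive(t1,depot,portA)): drop {truck_at(t1,portA)}, keep {pkg_at(p2,depot)}, require {truck_at(t1,depot)}
    → {pkg_at(p2,depot), truck_at(t1,depot)}
  through step 3 (unload(p2,t1,depot)): drop {pkg_at(p2,depot)}, keep {truck_at(t1,depot)}, require {in(p2,t1), truck_at(t1,depot)}
    → {in(p2,t1), truck_at(t1,depot)}
  through step 2 (load(p2,t1,depot)): drop {in(p2,t1)}, keep {truck_at(t1,depot)}, require {pkg_at(p2,depot), truck_at(t1,depot)}
    → {pkg_at(p2,depot), truck_at(t1,depot)}
  through step 1 (drive(t1,portB,depot)): drop {truck_at(t1,depot)}, keep {pkg_at(p2,depot)}, require {truck_at(t1,portB)}
    → {pkg_at(p2,depot), truck_at(t1,portB)}

== RESULT ==
["pkg_at(p2,depot)", "truck_at(t1,portB)"]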